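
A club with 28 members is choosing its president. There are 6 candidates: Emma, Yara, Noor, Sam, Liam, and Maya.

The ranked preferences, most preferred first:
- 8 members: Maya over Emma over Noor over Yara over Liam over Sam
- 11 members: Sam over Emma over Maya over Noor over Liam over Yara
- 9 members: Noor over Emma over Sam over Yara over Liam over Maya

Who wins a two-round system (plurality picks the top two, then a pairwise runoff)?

Round 1 first-place votes: Emma 0, Yara 0, Noor 9, Sam 11, Liam 0, Maya 8. Sam and Noor advance.
Runoff: Sam is ranked above Noor on 11 ballots, Noor above Sam on 17.

Noor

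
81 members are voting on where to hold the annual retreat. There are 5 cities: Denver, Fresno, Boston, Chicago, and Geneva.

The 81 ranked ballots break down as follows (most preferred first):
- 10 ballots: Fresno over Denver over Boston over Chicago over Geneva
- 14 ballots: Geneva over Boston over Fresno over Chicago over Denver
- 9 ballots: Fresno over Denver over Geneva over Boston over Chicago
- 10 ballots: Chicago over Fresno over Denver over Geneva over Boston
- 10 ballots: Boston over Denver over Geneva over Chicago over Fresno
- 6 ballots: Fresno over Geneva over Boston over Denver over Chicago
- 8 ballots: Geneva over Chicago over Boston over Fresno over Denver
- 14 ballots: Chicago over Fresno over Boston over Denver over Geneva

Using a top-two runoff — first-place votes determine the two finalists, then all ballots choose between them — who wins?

Chicago

Round 1 first-place votes: Denver 0, Fresno 25, Boston 10, Chicago 24, Geneva 22. Fresno and Chicago advance.
Runoff: Fresno is ranked above Chicago on 39 ballots, Chicago above Fresno on 42.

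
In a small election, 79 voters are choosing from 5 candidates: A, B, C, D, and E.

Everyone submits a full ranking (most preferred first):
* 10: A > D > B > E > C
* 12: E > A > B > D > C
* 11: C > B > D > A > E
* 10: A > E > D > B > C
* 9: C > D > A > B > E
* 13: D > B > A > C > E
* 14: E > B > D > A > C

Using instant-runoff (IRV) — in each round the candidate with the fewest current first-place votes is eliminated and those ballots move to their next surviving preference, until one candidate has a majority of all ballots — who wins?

Round 1: A 20, B 0, C 20, D 13, E 26. B eliminated.
Round 2: A 20, C 20, D 13, E 26. D eliminated.
Round 3: A 33, C 20, E 26. C eliminated.
Round 4: A 53, E 26. A has a majority (≥40).

A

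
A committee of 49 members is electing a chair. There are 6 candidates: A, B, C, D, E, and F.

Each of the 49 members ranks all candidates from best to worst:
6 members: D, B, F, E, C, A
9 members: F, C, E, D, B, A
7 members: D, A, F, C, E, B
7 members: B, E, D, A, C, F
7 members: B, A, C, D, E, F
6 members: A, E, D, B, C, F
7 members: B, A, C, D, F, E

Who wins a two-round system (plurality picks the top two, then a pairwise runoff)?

D

Round 1 first-place votes: A 6, B 21, C 0, D 13, E 0, F 9. B and D advance.
Runoff: B is ranked above D on 21 ballots, D above B on 28.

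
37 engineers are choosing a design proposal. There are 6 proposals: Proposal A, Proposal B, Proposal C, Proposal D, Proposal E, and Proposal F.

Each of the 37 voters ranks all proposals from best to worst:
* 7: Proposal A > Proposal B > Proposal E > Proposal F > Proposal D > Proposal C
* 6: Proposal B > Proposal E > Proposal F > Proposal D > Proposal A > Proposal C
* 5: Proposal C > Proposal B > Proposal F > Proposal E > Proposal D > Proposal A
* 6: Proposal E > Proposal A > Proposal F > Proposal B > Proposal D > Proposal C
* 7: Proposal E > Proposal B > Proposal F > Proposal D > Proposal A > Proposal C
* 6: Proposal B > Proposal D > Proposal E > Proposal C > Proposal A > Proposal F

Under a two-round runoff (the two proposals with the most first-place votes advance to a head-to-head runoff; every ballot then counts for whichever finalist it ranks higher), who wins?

Round 1 first-place votes: Proposal A 7, Proposal B 12, Proposal C 5, Proposal D 0, Proposal E 13, Proposal F 0. Proposal E and Proposal B advance.
Runoff: Proposal E is ranked above Proposal B on 13 ballots, Proposal B above Proposal E on 24.

Proposal B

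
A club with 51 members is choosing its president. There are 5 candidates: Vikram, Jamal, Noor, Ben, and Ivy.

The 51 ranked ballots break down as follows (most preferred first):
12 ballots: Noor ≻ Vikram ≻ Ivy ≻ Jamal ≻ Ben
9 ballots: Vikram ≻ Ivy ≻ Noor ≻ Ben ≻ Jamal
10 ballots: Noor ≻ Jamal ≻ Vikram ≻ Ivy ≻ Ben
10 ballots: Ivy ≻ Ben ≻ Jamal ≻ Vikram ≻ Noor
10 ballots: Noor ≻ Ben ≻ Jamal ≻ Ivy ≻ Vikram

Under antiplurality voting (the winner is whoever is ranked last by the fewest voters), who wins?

Ivy

Last-place votes: Vikram 10, Jamal 9, Noor 10, Ben 22, Ivy 0.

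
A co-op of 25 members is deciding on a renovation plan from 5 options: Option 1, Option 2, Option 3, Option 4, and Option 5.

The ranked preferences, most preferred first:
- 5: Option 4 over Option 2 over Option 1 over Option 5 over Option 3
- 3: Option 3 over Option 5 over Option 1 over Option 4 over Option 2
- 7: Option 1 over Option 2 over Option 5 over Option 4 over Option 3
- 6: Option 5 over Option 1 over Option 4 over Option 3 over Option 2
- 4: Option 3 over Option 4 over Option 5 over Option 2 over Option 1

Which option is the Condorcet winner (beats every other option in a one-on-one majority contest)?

Option 5

Option 5 vs Option 1: 13–12
Option 5 vs Option 2: 13–12
Option 5 vs Option 3: 18–7
Option 5 vs Option 4: 16–9
Option 5 beats every other option.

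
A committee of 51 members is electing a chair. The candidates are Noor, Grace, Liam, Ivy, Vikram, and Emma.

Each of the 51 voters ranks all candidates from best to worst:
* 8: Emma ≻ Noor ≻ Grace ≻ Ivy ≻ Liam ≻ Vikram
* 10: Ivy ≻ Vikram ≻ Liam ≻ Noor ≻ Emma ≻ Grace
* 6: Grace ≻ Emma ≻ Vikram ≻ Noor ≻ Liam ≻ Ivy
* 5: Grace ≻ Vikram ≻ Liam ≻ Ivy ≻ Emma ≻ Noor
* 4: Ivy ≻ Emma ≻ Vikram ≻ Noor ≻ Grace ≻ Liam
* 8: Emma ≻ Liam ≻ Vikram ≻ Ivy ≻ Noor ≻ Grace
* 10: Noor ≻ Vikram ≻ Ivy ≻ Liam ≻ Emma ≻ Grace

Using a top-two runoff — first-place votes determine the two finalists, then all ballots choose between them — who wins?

Ivy

Round 1 first-place votes: Noor 10, Grace 11, Liam 0, Ivy 14, Vikram 0, Emma 16. Emma and Ivy advance.
Runoff: Emma is ranked above Ivy on 22 ballots, Ivy above Emma on 29.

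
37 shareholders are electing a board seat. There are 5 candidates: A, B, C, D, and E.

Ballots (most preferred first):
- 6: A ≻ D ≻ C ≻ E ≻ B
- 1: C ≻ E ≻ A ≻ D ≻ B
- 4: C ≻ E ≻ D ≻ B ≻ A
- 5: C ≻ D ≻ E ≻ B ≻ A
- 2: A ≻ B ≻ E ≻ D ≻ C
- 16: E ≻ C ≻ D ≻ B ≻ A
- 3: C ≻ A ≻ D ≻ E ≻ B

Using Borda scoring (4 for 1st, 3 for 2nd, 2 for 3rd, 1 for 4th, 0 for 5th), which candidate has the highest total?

A: 6×4 + 1×2 + 4×0 + 5×0 + 2×4 + 16×0 + 3×3 = 43
B: 6×0 + 1×0 + 4×1 + 5×1 + 2×3 + 16×1 + 3×0 = 31
C: 6×2 + 1×4 + 4×4 + 5×4 + 2×0 + 16×3 + 3×4 = 112
D: 6×3 + 1×1 + 4×2 + 5×3 + 2×1 + 16×2 + 3×2 = 82
E: 6×1 + 1×3 + 4×3 + 5×2 + 2×2 + 16×4 + 3×1 = 102

C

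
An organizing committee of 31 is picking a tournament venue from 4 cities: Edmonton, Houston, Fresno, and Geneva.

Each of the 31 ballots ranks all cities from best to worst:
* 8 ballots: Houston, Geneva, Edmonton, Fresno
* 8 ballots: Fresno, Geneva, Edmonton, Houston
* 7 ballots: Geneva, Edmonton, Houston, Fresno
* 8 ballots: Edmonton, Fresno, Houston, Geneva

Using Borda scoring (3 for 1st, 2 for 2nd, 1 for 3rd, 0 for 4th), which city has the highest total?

Edmonton: 8×1 + 8×1 + 7×2 + 8×3 = 54
Houston: 8×3 + 8×0 + 7×1 + 8×1 = 39
Fresno: 8×0 + 8×3 + 7×0 + 8×2 = 40
Geneva: 8×2 + 8×2 + 7×3 + 8×0 = 53

Edmonton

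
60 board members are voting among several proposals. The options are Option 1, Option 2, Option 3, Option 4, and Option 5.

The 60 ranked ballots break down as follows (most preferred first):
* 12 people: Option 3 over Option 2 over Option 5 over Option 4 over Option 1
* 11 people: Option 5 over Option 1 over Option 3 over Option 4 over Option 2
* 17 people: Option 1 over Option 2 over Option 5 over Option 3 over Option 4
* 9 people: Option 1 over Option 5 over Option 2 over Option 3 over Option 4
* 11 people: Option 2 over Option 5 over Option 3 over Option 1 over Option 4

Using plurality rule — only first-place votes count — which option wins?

Option 1

First-place votes: Option 1 26, Option 2 11, Option 3 12, Option 4 0, Option 5 11.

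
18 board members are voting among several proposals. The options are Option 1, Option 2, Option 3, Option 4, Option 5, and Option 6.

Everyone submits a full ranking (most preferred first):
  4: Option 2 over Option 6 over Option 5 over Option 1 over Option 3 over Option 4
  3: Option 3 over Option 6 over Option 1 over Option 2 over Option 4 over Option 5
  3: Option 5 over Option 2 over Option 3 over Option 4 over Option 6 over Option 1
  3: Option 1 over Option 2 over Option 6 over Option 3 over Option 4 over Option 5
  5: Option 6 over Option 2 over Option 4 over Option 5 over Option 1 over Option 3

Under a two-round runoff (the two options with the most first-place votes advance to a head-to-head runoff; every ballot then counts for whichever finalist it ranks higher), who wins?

Round 1 first-place votes: Option 1 3, Option 2 4, Option 3 3, Option 4 0, Option 5 3, Option 6 5. Option 6 and Option 2 advance.
Runoff: Option 6 is ranked above Option 2 on 8 ballots, Option 2 above Option 6 on 10.

Option 2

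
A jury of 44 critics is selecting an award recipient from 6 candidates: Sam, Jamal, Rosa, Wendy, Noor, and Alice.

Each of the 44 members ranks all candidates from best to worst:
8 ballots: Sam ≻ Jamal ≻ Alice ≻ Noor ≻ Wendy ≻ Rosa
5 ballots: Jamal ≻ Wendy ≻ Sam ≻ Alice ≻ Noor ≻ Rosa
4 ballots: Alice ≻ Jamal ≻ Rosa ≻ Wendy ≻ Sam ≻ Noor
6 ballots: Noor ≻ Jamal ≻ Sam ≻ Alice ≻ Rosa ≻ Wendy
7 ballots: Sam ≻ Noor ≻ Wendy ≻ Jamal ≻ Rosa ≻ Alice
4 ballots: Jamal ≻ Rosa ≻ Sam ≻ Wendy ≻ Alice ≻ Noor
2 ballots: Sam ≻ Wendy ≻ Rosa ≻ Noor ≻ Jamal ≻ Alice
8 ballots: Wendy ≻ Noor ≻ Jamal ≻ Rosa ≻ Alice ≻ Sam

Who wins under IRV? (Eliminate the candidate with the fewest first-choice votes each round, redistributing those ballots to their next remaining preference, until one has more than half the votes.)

Jamal

Round 1: Sam 17, Jamal 9, Rosa 0, Wendy 8, Noor 6, Alice 4. Rosa eliminated.
Round 2: Sam 17, Jamal 9, Wendy 8, Noor 6, Alice 4. Alice eliminated.
Round 3: Sam 17, Jamal 13, Wendy 8, Noor 6. Noor eliminated.
Round 4: Sam 17, Jamal 19, Wendy 8. Wendy eliminated.
Round 5: Sam 17, Jamal 27. Jamal has a majority (≥23).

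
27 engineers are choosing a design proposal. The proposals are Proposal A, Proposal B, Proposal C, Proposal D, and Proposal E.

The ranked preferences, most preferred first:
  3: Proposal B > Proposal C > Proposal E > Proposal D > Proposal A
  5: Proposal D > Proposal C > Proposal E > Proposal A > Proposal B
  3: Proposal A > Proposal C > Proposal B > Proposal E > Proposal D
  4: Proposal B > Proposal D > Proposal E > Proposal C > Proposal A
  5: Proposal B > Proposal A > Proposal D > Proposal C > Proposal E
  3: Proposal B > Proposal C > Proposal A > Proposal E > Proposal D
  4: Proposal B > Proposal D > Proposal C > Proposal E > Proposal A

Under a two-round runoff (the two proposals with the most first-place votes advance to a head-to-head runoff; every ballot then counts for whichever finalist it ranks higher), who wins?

Round 1 first-place votes: Proposal A 3, Proposal B 19, Proposal C 0, Proposal D 5, Proposal E 0. Proposal B and Proposal D advance.
Runoff: Proposal B is ranked above Proposal D on 22 ballots, Proposal D above Proposal B on 5.

Proposal B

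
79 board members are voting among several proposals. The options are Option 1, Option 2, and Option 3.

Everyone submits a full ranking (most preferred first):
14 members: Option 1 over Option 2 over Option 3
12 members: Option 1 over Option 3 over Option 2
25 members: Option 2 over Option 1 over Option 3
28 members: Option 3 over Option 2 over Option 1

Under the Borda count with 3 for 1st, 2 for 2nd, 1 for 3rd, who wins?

Option 2

Option 1: 14×3 + 12×3 + 25×2 + 28×1 = 156
Option 2: 14×2 + 12×1 + 25×3 + 28×2 = 171
Option 3: 14×1 + 12×2 + 25×1 + 28×3 = 147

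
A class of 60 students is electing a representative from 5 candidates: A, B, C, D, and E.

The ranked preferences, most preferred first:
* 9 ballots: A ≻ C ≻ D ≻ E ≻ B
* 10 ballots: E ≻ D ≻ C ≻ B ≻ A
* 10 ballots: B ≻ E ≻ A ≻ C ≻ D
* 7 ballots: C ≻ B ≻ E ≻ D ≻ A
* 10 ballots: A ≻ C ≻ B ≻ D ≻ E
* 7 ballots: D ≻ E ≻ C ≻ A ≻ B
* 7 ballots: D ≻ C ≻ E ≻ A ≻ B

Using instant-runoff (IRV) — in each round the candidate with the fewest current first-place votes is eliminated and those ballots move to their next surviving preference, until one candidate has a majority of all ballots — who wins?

D

Round 1: A 19, B 10, C 7, D 14, E 10. C eliminated.
Round 2: A 19, B 17, D 14, E 10. E eliminated.
Round 3: A 19, B 17, D 24. B eliminated.
Round 4: A 29, D 31. D has a majority (≥31).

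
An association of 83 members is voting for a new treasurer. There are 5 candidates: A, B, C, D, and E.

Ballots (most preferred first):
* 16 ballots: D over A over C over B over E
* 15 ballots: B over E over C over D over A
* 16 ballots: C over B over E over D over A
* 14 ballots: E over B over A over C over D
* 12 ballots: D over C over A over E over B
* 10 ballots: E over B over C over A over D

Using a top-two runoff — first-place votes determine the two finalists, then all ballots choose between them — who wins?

Round 1 first-place votes: A 0, B 15, C 16, D 28, E 24. D and E advance.
Runoff: D is ranked above E on 28 ballots, E above D on 55.

E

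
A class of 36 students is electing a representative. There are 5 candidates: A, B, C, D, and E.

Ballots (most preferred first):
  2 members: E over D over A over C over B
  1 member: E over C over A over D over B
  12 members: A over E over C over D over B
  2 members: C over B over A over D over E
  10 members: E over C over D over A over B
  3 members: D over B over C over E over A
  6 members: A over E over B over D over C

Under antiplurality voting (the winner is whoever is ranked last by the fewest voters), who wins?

Last-place votes: A 3, B 25, C 6, D 0, E 2.

D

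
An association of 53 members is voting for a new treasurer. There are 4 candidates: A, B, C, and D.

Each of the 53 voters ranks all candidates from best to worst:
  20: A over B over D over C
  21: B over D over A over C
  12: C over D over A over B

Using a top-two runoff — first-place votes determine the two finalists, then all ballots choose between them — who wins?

Round 1 first-place votes: A 20, B 21, C 12, D 0. B and A advance.
Runoff: B is ranked above A on 21 ballots, A above B on 32.

A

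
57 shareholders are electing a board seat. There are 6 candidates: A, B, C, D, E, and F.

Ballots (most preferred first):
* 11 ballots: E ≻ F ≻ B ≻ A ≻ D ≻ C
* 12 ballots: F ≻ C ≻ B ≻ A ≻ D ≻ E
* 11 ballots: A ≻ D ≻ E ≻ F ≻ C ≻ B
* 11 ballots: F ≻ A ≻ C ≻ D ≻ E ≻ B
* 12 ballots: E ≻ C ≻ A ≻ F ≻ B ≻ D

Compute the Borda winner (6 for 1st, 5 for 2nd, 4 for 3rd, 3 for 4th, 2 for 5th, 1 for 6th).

F

A: 11×3 + 12×3 + 11×6 + 11×5 + 12×4 = 238
B: 11×4 + 12×4 + 11×1 + 11×1 + 12×2 = 138
C: 11×1 + 12×5 + 11×2 + 11×4 + 12×5 = 197
D: 11×2 + 12×2 + 11×5 + 11×3 + 12×1 = 146
E: 11×6 + 12×1 + 11×4 + 11×2 + 12×6 = 216
F: 11×5 + 12×6 + 11×3 + 11×6 + 12×3 = 262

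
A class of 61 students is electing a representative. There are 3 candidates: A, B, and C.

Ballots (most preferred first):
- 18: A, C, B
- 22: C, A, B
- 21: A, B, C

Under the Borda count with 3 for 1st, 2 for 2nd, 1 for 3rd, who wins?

A: 18×3 + 22×2 + 21×3 = 161
B: 18×1 + 22×1 + 21×2 = 82
C: 18×2 + 22×3 + 21×1 = 123

A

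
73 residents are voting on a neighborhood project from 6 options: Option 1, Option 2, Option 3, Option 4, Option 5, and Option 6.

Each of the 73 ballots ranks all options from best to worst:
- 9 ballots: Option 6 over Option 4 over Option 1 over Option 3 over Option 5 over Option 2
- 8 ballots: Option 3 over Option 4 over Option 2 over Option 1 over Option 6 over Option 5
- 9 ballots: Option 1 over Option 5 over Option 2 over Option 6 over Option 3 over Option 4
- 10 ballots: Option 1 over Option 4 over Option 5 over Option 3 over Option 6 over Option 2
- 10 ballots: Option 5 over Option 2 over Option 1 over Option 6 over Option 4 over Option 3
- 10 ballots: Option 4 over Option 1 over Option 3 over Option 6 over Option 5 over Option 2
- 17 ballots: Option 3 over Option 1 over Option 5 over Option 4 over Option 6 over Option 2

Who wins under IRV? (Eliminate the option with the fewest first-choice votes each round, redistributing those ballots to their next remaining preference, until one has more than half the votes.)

Option 1

Round 1: Option 1 19, Option 2 0, Option 3 25, Option 4 10, Option 5 10, Option 6 9. Option 2 eliminated.
Round 2: Option 1 19, Option 3 25, Option 4 10, Option 5 10, Option 6 9. Option 6 eliminated.
Round 3: Option 1 19, Option 3 25, Option 4 19, Option 5 10. Option 5 eliminated.
Round 4: Option 1 29, Option 3 25, Option 4 19. Option 4 eliminated.
Round 5: Option 1 48, Option 3 25. Option 1 has a majority (≥37).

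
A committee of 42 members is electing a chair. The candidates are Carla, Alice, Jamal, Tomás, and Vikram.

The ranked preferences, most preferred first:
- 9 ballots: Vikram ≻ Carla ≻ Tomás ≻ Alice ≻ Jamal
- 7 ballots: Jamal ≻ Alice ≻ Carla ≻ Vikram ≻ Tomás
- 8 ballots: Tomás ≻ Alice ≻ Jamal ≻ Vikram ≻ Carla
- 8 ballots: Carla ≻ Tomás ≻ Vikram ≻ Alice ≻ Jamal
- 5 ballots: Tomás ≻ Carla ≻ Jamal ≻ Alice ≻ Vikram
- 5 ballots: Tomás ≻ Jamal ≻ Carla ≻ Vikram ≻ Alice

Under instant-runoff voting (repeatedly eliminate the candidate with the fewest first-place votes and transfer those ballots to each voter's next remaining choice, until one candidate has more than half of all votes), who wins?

Carla

Round 1: Carla 8, Alice 0, Jamal 7, Tomás 18, Vikram 9. Alice eliminated.
Round 2: Carla 8, Jamal 7, Tomás 18, Vikram 9. Jamal eliminated.
Round 3: Carla 15, Tomás 18, Vikram 9. Vikram eliminated.
Round 4: Carla 24, Tomás 18. Carla has a majority (≥22).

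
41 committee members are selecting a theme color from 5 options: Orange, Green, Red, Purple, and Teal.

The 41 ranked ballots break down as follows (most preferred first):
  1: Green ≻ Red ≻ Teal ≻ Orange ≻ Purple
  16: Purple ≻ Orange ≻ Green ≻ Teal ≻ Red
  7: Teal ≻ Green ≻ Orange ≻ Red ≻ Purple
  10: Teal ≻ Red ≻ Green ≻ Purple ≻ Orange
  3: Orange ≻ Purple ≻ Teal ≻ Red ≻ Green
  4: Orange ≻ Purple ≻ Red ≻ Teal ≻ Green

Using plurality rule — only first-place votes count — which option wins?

First-place votes: Orange 7, Green 1, Red 0, Purple 16, Teal 17.

Teal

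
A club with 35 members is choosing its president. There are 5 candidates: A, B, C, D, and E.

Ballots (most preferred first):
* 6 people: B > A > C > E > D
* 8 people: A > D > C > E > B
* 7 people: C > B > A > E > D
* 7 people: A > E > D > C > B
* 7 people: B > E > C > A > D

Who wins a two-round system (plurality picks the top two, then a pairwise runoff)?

Round 1 first-place votes: A 15, B 13, C 7, D 0, E 0. A and B advance.
Runoff: A is ranked above B on 15 ballots, B above A on 20.

B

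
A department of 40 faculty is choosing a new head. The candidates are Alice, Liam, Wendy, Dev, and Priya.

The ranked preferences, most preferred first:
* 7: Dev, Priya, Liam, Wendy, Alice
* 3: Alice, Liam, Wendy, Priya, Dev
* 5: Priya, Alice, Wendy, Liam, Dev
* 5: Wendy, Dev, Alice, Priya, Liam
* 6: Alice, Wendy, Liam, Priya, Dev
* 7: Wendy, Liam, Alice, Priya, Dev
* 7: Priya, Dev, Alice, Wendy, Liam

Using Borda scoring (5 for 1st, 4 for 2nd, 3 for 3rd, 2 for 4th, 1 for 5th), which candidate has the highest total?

Wendy

Alice: 7×1 + 3×5 + 5×4 + 5×3 + 6×5 + 7×3 + 7×3 = 129
Liam: 7×3 + 3×4 + 5×2 + 5×1 + 6×3 + 7×4 + 7×1 = 101
Wendy: 7×2 + 3×3 + 5×3 + 5×5 + 6×4 + 7×5 + 7×2 = 136
Dev: 7×5 + 3×1 + 5×1 + 5×4 + 6×1 + 7×1 + 7×4 = 104
Priya: 7×4 + 3×2 + 5×5 + 5×2 + 6×2 + 7×2 + 7×5 = 130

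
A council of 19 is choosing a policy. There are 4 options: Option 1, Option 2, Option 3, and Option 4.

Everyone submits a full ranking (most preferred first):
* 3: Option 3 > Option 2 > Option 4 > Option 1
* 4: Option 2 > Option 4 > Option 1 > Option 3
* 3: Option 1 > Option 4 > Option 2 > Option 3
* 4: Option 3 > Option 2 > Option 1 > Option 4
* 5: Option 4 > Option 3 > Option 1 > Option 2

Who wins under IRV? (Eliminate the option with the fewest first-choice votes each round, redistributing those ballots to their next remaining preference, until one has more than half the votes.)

Option 4

Round 1: Option 1 3, Option 2 4, Option 3 7, Option 4 5. Option 1 eliminated.
Round 2: Option 2 4, Option 3 7, Option 4 8. Option 2 eliminated.
Round 3: Option 3 7, Option 4 12. Option 4 has a majority (≥10).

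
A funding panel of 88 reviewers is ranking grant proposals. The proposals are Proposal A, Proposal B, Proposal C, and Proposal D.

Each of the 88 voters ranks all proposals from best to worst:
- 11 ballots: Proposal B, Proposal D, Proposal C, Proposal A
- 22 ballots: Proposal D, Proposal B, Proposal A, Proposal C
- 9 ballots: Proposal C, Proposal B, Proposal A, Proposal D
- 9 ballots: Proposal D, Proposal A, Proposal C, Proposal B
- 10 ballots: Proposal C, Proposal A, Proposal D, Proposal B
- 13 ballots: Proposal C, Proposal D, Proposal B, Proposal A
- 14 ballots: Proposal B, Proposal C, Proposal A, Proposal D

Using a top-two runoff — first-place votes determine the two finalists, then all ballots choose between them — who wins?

Proposal C

Round 1 first-place votes: Proposal A 0, Proposal B 25, Proposal C 32, Proposal D 31. Proposal C and Proposal D advance.
Runoff: Proposal C is ranked above Proposal D on 46 ballots, Proposal D above Proposal C on 42.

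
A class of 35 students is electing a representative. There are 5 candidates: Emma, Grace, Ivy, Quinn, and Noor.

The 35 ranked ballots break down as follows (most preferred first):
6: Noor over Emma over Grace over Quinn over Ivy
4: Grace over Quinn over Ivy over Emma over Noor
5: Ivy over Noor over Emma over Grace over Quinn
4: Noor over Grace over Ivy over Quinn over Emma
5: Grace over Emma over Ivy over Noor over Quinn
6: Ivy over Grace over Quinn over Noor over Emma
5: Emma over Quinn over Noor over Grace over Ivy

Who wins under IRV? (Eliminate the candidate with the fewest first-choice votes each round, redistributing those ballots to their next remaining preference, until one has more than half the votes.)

Round 1: Emma 5, Grace 9, Ivy 11, Quinn 0, Noor 10. Quinn eliminated.
Round 2: Emma 5, Grace 9, Ivy 11, Noor 10. Emma eliminated.
Round 3: Grace 9, Ivy 11, Noor 15. Grace eliminated.
Round 4: Ivy 20, Noor 15. Ivy has a majority (≥18).

Ivy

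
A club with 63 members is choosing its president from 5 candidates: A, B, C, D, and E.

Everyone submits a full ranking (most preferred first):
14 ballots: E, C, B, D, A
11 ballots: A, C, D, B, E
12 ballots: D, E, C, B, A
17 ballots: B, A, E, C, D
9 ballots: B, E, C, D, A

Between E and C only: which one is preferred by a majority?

E

E is ranked above C on 52 ballots; C above E on 11.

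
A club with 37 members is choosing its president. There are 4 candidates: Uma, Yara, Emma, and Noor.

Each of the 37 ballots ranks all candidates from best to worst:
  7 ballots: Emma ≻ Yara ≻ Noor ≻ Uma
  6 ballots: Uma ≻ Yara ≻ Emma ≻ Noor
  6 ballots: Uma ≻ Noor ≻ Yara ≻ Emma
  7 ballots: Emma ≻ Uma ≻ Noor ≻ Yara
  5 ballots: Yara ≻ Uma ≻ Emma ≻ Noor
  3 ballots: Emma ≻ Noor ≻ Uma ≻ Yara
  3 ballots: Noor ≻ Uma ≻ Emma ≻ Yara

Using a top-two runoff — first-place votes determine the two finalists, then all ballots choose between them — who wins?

Uma

Round 1 first-place votes: Uma 12, Yara 5, Emma 17, Noor 3. Emma and Uma advance.
Runoff: Emma is ranked above Uma on 17 ballots, Uma above Emma on 20.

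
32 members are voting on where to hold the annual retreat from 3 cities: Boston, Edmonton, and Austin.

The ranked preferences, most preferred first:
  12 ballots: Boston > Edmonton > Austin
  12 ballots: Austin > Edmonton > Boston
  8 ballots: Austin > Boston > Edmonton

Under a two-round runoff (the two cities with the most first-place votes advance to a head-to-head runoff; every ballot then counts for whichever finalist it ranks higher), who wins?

Austin

Round 1 first-place votes: Boston 12, Edmonton 0, Austin 20. Austin and Boston advance.
Runoff: Austin is ranked above Boston on 20 ballots, Boston above Austin on 12.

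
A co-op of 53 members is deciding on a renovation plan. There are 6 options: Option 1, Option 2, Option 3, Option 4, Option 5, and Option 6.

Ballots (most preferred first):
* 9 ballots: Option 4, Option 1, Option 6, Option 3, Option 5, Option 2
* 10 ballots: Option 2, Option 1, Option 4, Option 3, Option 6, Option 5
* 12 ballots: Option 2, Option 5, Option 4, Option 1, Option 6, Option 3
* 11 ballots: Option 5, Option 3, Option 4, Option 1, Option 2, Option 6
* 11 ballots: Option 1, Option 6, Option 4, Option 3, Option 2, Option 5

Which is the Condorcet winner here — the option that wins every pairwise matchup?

Option 4

Option 4 vs Option 1: 32–21
Option 4 vs Option 2: 31–22
Option 4 vs Option 3: 42–11
Option 4 vs Option 5: 30–23
Option 4 vs Option 6: 42–11
Option 4 beats every other option.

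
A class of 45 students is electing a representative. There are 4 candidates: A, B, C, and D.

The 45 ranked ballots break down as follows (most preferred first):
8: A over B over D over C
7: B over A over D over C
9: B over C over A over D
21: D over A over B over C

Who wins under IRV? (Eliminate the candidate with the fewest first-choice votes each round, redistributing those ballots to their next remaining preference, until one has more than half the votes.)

B

Round 1: A 8, B 16, C 0, D 21. C eliminated.
Round 2: A 8, B 16, D 21. A eliminated.
Round 3: B 24, D 21. B has a majority (≥23).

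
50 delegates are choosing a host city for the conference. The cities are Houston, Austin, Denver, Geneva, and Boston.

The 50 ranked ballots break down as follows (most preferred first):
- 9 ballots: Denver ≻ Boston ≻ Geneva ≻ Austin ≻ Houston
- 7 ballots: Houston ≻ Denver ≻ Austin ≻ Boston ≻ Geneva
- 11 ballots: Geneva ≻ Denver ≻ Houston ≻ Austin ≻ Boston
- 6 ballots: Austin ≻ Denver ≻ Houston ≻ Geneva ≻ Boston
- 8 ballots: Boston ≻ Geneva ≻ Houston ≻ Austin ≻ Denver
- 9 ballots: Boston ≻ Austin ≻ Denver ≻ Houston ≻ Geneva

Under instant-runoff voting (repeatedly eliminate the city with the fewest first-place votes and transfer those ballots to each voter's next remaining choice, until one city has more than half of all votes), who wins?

Round 1: Houston 7, Austin 6, Denver 9, Geneva 11, Boston 17. Austin eliminated.
Round 2: Houston 7, Denver 15, Geneva 11, Boston 17. Houston eliminated.
Round 3: Denver 22, Geneva 11, Boston 17. Geneva eliminated.
Round 4: Denver 33, Boston 17. Denver has a majority (≥26).

Denver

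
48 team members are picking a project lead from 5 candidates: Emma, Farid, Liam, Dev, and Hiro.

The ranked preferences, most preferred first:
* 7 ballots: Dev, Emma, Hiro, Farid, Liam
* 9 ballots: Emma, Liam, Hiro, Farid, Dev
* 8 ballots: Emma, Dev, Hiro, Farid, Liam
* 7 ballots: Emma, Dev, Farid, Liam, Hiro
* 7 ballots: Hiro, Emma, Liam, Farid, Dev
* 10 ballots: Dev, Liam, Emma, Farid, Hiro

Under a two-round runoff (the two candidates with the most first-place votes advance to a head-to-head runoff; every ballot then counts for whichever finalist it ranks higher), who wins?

Emma

Round 1 first-place votes: Emma 24, Farid 0, Liam 0, Dev 17, Hiro 7. Emma and Dev advance.
Runoff: Emma is ranked above Dev on 31 ballots, Dev above Emma on 17.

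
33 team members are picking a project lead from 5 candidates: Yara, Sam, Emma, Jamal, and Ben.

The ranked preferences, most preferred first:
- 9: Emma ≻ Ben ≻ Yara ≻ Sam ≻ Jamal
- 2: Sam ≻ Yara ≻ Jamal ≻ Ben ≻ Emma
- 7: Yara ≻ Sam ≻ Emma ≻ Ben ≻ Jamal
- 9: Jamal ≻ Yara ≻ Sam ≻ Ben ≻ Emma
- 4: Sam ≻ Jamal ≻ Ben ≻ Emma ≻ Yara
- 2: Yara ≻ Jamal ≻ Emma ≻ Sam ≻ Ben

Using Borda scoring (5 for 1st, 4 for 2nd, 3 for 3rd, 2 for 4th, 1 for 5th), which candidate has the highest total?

Yara: 9×3 + 2×4 + 7×5 + 9×4 + 4×1 + 2×5 = 120
Sam: 9×2 + 2×5 + 7×4 + 9×3 + 4×5 + 2×2 = 107
Emma: 9×5 + 2×1 + 7×3 + 9×1 + 4×2 + 2×3 = 91
Jamal: 9×1 + 2×3 + 7×1 + 9×5 + 4×4 + 2×4 = 91
Ben: 9×4 + 2×2 + 7×2 + 9×2 + 4×3 + 2×1 = 86

Yara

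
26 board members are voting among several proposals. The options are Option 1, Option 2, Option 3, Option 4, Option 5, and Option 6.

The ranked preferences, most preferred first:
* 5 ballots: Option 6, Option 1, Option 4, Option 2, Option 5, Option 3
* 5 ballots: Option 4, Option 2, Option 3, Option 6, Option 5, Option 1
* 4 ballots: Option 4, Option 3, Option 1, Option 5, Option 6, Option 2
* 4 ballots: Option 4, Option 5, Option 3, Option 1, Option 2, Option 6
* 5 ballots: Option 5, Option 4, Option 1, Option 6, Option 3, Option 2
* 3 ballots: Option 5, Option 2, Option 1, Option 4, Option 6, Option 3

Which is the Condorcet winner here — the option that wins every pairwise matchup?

Option 4

Option 4 vs Option 1: 18–8
Option 4 vs Option 2: 23–3
Option 4 vs Option 3: 26–0
Option 4 vs Option 5: 18–8
Option 4 vs Option 6: 21–5
Option 4 beats every other option.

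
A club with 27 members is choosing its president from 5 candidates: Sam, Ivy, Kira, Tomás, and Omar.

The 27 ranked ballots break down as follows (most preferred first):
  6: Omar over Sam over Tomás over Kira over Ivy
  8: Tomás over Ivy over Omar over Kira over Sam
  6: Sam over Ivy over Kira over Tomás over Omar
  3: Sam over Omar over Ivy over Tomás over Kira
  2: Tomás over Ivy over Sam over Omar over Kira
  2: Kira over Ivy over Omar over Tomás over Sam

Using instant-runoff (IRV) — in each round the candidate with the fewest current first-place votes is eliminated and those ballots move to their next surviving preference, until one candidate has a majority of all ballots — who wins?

Round 1: Sam 9, Ivy 0, Kira 2, Tomás 10, Omar 6. Ivy eliminated.
Round 2: Sam 9, Kira 2, Tomás 10, Omar 6. Kira eliminated.
Round 3: Sam 9, Tomás 10, Omar 8. Omar eliminated.
Round 4: Sam 15, Tomás 12. Sam has a majority (≥14).

Sam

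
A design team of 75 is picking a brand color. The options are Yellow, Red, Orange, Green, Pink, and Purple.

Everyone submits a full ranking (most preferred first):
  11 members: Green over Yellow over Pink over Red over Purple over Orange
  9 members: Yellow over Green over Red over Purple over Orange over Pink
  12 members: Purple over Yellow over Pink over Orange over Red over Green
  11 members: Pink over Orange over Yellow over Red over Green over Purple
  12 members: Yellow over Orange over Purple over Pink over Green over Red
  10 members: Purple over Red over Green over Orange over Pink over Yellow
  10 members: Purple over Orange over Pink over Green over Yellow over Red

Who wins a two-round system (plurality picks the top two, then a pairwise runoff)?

Round 1 first-place votes: Yellow 21, Red 0, Orange 0, Green 11, Pink 11, Purple 32. Purple and Yellow advance.
Runoff: Purple is ranked above Yellow on 32 ballots, Yellow above Purple on 43.

Yellow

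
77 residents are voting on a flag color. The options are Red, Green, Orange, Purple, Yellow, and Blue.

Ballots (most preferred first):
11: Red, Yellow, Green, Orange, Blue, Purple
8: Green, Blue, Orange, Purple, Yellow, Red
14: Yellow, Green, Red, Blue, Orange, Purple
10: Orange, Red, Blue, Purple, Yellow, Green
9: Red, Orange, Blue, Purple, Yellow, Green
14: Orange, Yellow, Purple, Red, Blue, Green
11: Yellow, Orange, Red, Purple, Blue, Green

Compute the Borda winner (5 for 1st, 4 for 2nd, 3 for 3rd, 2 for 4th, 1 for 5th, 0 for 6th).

Orange

Red: 11×5 + 8×0 + 14×3 + 10×4 + 9×5 + 14×2 + 11×3 = 243
Green: 11×3 + 8×5 + 14×4 + 10×0 + 9×0 + 14×0 + 11×0 = 129
Orange: 11×2 + 8×3 + 14×1 + 10×5 + 9×4 + 14×5 + 11×4 = 260
Purple: 11×0 + 8×2 + 14×0 + 10×2 + 9×2 + 14×3 + 11×2 = 118
Yellow: 11×4 + 8×1 + 14×5 + 10×1 + 9×1 + 14×4 + 11×5 = 252
Blue: 11×1 + 8×4 + 14×2 + 10×3 + 9×3 + 14×1 + 11×1 = 153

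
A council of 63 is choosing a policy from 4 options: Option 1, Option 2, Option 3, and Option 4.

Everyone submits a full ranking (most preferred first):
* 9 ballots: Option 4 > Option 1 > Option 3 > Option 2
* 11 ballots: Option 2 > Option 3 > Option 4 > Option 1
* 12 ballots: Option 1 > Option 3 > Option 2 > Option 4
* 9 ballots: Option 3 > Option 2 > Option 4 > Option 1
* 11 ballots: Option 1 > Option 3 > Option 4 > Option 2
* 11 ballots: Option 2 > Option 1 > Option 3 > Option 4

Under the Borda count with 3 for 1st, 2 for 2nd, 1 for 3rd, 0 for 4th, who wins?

Option 1: 9×2 + 11×0 + 12×3 + 9×0 + 11×3 + 11×2 = 109
Option 2: 9×0 + 11×3 + 12×1 + 9×2 + 11×0 + 11×3 = 96
Option 3: 9×1 + 11×2 + 12×2 + 9×3 + 11×2 + 11×1 = 115
Option 4: 9×3 + 11×1 + 12×0 + 9×1 + 11×1 + 11×0 = 58

Option 3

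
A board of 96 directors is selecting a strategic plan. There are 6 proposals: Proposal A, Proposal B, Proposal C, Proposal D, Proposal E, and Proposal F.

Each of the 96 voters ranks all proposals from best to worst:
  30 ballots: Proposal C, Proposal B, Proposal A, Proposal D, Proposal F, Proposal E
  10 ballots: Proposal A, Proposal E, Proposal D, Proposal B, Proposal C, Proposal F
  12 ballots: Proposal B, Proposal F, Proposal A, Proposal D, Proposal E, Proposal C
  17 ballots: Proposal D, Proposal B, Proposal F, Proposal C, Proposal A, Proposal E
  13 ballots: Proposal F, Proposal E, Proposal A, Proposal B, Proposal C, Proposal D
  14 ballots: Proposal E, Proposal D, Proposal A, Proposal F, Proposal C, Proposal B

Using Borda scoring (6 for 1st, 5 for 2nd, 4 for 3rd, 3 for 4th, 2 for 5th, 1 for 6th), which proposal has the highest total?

Proposal A: 30×4 + 10×6 + 12×4 + 17×2 + 13×4 + 14×4 = 370
Proposal B: 30×5 + 10×3 + 12×6 + 17×5 + 13×3 + 14×1 = 390
Proposal C: 30×6 + 10×2 + 12×1 + 17×3 + 13×2 + 14×2 = 317
Proposal D: 30×3 + 10×4 + 12×3 + 17×6 + 13×1 + 14×5 = 351
Proposal E: 30×1 + 10×5 + 12×2 + 17×1 + 13×5 + 14×6 = 270
Proposal F: 30×2 + 10×1 + 12×5 + 17×4 + 13×6 + 14×3 = 318

Proposal B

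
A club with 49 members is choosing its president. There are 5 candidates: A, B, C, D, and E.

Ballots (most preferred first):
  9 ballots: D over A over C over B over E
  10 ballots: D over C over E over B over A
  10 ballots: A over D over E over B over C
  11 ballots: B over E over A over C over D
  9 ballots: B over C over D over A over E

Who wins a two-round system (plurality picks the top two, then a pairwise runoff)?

D

Round 1 first-place votes: A 10, B 20, C 0, D 19, E 0. B and D advance.
Runoff: B is ranked above D on 20 ballots, D above B on 29.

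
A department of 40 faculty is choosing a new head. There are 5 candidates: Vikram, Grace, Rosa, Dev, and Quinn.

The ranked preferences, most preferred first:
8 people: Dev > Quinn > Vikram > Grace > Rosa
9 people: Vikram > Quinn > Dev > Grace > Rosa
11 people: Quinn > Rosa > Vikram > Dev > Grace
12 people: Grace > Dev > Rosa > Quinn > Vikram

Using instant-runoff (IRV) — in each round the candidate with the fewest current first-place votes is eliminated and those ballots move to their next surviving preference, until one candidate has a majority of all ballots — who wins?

Round 1: Vikram 9, Grace 12, Rosa 0, Dev 8, Quinn 11. Rosa eliminated.
Round 2: Vikram 9, Grace 12, Dev 8, Quinn 11. Dev eliminated.
Round 3: Vikram 9, Grace 12, Quinn 19. Vikram eliminated.
Round 4: Grace 12, Quinn 28. Quinn has a majority (≥21).

Quinn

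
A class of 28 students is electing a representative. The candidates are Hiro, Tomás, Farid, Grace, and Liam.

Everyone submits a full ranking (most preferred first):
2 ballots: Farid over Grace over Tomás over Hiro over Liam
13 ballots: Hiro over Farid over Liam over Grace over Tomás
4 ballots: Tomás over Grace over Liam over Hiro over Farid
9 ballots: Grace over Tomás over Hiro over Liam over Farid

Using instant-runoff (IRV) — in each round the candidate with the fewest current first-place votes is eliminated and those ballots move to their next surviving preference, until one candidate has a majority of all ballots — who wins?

Round 1: Hiro 13, Tomás 4, Farid 2, Grace 9, Liam 0. Liam eliminated.
Round 2: Hiro 13, Tomás 4, Farid 2, Grace 9. Farid eliminated.
Round 3: Hiro 13, Tomás 4, Grace 11. Tomás eliminated.
Round 4: Hiro 13, Grace 15. Grace has a majority (≥15).

Grace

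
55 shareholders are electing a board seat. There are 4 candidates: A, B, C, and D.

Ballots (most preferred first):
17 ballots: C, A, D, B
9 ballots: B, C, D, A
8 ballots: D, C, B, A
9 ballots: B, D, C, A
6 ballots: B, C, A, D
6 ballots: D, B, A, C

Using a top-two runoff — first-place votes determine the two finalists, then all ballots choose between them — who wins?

Round 1 first-place votes: A 0, B 24, C 17, D 14. B and C advance.
Runoff: B is ranked above C on 30 ballots, C above B on 25.

B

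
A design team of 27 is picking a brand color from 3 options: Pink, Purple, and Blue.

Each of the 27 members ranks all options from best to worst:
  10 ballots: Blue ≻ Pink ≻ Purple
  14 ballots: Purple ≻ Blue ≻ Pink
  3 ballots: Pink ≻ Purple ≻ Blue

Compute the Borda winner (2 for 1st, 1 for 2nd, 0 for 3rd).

Blue

Pink: 10×1 + 14×0 + 3×2 = 16
Purple: 10×0 + 14×2 + 3×1 = 31
Blue: 10×2 + 14×1 + 3×0 = 34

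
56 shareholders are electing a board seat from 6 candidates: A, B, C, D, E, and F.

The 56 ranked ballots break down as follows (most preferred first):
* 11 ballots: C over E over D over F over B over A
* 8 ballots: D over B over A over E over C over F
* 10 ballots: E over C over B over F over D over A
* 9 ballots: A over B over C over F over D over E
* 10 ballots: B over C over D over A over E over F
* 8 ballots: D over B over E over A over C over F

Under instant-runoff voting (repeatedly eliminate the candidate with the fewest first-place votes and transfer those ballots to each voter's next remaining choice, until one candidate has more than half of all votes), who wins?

Round 1: A 9, B 10, C 11, D 16, E 10, F 0. F eliminated.
Round 2: A 9, B 10, C 11, D 16, E 10. A eliminated.
Round 3: B 19, C 11, D 16, E 10. E eliminated.
Round 4: B 19, C 21, D 16. D eliminated.
Round 5: B 35, C 21. B has a majority (≥29).

B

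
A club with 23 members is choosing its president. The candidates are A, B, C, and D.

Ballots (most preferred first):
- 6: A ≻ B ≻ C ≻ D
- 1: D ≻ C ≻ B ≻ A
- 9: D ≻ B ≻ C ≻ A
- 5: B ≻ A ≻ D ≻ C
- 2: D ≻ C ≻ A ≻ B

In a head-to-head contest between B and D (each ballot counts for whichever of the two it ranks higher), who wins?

D

B is ranked above D on 11 ballots; D above B on 12.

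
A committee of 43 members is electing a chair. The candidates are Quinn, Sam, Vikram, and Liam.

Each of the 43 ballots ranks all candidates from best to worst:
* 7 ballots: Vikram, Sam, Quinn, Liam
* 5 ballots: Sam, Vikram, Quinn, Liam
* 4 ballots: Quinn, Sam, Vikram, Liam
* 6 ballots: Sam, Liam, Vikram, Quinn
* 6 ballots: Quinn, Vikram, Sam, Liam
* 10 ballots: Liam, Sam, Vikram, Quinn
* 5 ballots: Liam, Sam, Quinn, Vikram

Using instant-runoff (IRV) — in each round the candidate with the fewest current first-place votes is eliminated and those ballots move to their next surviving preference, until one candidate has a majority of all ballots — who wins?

Round 1: Quinn 10, Sam 11, Vikram 7, Liam 15. Vikram eliminated.
Round 2: Quinn 10, Sam 18, Liam 15. Quinn eliminated.
Round 3: Sam 28, Liam 15. Sam has a majority (≥22).

Sam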